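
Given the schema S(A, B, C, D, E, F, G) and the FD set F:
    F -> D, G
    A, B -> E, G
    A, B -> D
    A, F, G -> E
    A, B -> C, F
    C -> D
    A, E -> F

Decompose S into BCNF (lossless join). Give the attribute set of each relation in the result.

Candidate key of the original relation: {A, B}.
Within {A, B, C, D, E, F, G}: {F}⁺ ∩ {A, B, C, D, E, F, G} = {D, F, G}, not the whole set, so F -> D, G violates BCNF; decompose into {D, F, G} and {A, B, C, E, F}.
{D, F, G} is in BCNF.
Within {A, B, C, E, F}: {A, E}⁺ ∩ {A, B, C, E, F} = {A, E, F}, not the whole set, so A, E -> F violates BCNF; decompose into {A, E, F} and {A, B, C, E}.
{A, E, F} is in BCNF.
{A, B, C, E} is in BCNF.

{A, B, C, E}; {A, E, F}; {D, F, G}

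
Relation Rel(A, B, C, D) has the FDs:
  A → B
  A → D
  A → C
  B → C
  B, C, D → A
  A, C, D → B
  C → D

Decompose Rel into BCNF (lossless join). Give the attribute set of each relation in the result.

Candidate keys of the original relation: {A}, {B}.
Within {A, B, C, D}: {C}⁺ ∩ {A, B, C, D} = {C, D}, not the whole set, so C → D violates BCNF; decompose into {C, D} and {A, B, C}.
{C, D} has no BCNF violation.
{A, B, C} has no BCNF violation.

{A, B, C}; {C, D}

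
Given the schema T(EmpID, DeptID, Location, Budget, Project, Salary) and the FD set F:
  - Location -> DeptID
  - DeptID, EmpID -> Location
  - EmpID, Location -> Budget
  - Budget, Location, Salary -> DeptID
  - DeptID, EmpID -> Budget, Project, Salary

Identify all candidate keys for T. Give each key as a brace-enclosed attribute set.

No FD produces {EmpID}, so it must be in every candidate key.
Closure of {DeptID, EmpID} is {Budget, DeptID, EmpID, Location, Project, Salary}, the whole schema; {DeptID, EmpID} is a candidate key.
Closure of {EmpID, Location} is {Budget, DeptID, EmpID, Location, Project, Salary}, the whole schema; {EmpID, Location} is a candidate key.
Any other superkey properly contains one of these, so there are no further candidate keys.

{DeptID, EmpID}, {EmpID, Location}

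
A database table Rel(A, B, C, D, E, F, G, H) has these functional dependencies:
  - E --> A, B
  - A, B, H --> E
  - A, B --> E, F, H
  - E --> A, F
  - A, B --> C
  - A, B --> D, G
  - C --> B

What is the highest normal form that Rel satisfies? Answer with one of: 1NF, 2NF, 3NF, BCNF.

Candidate keys: {A, B}, {A, C}, {E}. Prime attributes: {A, B, C, E}.
C --> B breaks BCNF: {C}⁺ = {B, C}, so {C} is not a superkey.
Its right-hand attributes {B} are all prime, as are those of every other non-superkey FD — the relation is in 3NF.

3NF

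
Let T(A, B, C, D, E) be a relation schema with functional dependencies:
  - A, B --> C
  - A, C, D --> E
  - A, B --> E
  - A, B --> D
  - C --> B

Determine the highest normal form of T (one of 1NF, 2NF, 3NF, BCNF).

Candidate keys: {A, B}, {A, C}. Prime attributes: {A, B, C}.
C --> B breaks BCNF: {C}⁺ = {B, C}, so {C} is not a superkey.
But every attribute on its right side ({B}) is prime, and the same holds for every other non-superkey FD, so 3NF still holds.

3NF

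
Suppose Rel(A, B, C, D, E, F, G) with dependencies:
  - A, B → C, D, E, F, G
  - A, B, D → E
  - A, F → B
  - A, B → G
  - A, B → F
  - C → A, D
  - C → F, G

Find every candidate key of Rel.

{C}⁺ = {A, B, C, D, E, F, G}, which is every attribute, so {C} is a candidate key.
{A, B}⁺ = {A, B, C, D, E, F, G}, which is every attribute, so {A, B} is a candidate key.
{A, F}⁺ = {A, B, C, D, E, F, G}, which is every attribute, so {A, F} is a candidate key.
Any other superkey properly contains one of these, so there are no further candidate keys.

{A, B}, {A, F}, {C}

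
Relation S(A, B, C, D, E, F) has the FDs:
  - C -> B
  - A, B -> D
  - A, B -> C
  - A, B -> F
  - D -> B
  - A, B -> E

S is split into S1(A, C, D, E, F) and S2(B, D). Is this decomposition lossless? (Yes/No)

Common attributes: {D}; their closure is {B, D}.
This includes all of S2, so the common attributes are a superkey of S2 — the join is lossless.

Yes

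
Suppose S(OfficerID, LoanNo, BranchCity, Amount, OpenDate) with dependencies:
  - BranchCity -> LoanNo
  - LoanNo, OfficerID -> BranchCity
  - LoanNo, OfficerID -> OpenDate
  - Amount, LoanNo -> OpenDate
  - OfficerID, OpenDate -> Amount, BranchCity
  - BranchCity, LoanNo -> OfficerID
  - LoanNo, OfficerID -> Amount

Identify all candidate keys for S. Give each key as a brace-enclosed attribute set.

{BranchCity} is a candidate key since {BranchCity}⁺ = {Amount, BranchCity, LoanNo, OfficerID, OpenDate} covers every attribute.
{LoanNo, OfficerID} is a candidate key since {LoanNo, OfficerID}⁺ = {Amount, BranchCity, LoanNo, OfficerID, OpenDate} covers every attribute.
{OfficerID, OpenDate} is a candidate key since {OfficerID, OpenDate}⁺ = {Amount, BranchCity, LoanNo, OfficerID, OpenDate} covers every attribute.
Any other superkey properly contains one of these, so there are no further candidate keys.

{BranchCity}, {LoanNo, OfficerID}, {OfficerID, OpenDate}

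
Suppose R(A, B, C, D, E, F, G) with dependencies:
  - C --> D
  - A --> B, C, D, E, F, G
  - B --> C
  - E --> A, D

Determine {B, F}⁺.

Start with {B, F}.
B --> C applies; add {C} → now {B, C, F}.
C --> D applies; add {D} → now {B, C, D, F}.
No further FD applies.

{B, C, D, F}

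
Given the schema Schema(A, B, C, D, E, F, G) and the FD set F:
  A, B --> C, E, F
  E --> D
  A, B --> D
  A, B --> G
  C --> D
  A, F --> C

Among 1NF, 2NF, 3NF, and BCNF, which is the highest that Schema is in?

2NF

Candidate key: {A, B}. Prime attributes: {A, B}.
E --> D: {E}⁺ = {D, E}, which is not all of the attributes, so the left side is not a superkey — BCNF is violated.
E --> D has non-prime {D} on the right and a non-superkey on the left, so 3NF fails.
No non-prime attribute depends on a proper subset of any candidate key, so 2NF holds.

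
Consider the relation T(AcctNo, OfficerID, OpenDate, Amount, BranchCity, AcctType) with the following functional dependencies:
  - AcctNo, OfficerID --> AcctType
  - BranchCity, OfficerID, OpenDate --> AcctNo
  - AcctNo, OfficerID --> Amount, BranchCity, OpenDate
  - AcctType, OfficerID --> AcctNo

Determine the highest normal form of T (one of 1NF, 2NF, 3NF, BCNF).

Candidate keys: {AcctNo, OfficerID}, {AcctType, OfficerID}, {BranchCity, OfficerID, OpenDate}. Prime attributes: {AcctNo, AcctType, BranchCity, OfficerID, OpenDate}.
Every FD has a superkey on the left, so the relation is in BCNF.

BCNF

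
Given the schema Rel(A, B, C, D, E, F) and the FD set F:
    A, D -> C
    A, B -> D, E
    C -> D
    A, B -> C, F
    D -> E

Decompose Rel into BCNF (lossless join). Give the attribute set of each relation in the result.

Candidate key of the original relation: {A, B}.
In {A, B, C, D, E, F}, {A, D} is not a superkey ({A, D}⁺ restricted to this set is {A, C, D, E}), so split on A, D -> C, E into {A, C, D, E} and {A, B, D, F}.
In {A, C, D, E}, {C} is not a superkey ({C}⁺ restricted to this set is {C, D, E}), so split on C -> D, E into {C, D, E} and {A, C}.
In {C, D, E}, {D} is not a superkey ({D}⁺ restricted to this set is {D, E}), so split on D -> E into {D, E} and {C, D}.
{D, E}: every determinant is a superkey — BCNF.
{C, D}: every determinant is a superkey — BCNF.
{A, C}: every determinant is a superkey — BCNF.
{A, B, D, F}: every determinant is a superkey — BCNF.

{A, B, D, F}; {A, C}; {C, D}; {D, E}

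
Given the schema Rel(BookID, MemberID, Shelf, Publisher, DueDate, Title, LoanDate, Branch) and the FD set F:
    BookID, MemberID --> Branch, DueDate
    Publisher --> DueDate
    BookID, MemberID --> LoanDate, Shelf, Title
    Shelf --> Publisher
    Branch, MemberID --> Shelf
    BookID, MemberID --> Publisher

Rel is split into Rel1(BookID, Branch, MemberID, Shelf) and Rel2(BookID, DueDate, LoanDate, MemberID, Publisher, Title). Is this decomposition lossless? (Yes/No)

Rel1 ∩ Rel2 = {BookID, MemberID}; its closure under F is {BookID, Branch, DueDate, LoanDate, MemberID, Publisher, Shelf, Title}.
This includes all of Rel1, so the common attributes are a superkey of Rel1 — the join is lossless.

Yes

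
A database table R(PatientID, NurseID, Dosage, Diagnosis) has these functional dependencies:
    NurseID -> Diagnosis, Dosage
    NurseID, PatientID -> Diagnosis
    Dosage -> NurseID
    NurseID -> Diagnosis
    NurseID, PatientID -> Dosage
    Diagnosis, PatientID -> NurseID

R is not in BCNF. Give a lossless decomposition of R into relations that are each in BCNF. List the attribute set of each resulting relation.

{Diagnosis, Dosage, NurseID}; {NurseID, PatientID}

Candidate keys of the original relation: {Diagnosis, PatientID}, {Dosage, PatientID}, {NurseID, PatientID}.
{Diagnosis, Dosage, NurseID, PatientID}: {NurseID} determines {Diagnosis, Dosage, NurseID} here but is not a superkey — split on NurseID -> Diagnosis, Dosage, giving {Diagnosis, Dosage, NurseID} and {NurseID, PatientID}.
{Diagnosis, Dosage, NurseID}: every determinant is a superkey — BCNF.
{NurseID, PatientID}: every determinant is a superkey — BCNF.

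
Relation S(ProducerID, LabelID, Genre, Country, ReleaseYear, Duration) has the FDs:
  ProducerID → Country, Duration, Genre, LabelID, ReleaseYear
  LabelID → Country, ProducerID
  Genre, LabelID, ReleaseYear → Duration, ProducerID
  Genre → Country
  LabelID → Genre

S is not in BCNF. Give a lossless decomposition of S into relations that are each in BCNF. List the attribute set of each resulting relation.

Candidate keys of the original relation: {LabelID}, {ProducerID}.
Within {Country, Duration, Genre, LabelID, ProducerID, ReleaseYear}: {Genre}⁺ ∩ {Country, Duration, Genre, LabelID, ProducerID, ReleaseYear} = {Country, Genre}, not the whole set, so Genre → Country violates BCNF; decompose into {Country, Genre} and {Duration, Genre, LabelID, ProducerID, ReleaseYear}.
{Country, Genre} is in BCNF.
{Duration, Genre, LabelID, ProducerID, ReleaseYear} is in BCNF.

{Country, Genre}; {Duration, Genre, LabelID, ProducerID, ReleaseYear}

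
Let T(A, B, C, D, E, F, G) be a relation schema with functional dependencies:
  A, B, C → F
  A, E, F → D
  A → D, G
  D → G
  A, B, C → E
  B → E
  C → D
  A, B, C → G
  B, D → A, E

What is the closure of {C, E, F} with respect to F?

Start with {C, E, F}.
C → D applies; add {D} → now {C, D, E, F}.
D → G applies; add {G} → now {C, D, E, F, G}.
No further FD applies.

{C, D, E, F, G}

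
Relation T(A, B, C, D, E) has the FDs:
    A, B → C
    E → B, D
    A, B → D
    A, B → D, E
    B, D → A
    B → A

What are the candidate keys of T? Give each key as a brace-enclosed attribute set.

{B}⁺ = {A, B, C, D, E}, which is every attribute, so {B} is a candidate key.
{E}⁺ = {A, B, C, D, E}, which is every attribute, so {E} is a candidate key.
These are minimal and exhaustive — every other superkey contains one of them.

{B}, {E}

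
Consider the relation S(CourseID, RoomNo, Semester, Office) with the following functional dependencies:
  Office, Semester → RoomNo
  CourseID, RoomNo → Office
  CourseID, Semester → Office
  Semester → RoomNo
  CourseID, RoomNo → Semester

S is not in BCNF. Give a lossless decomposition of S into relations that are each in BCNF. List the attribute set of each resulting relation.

Candidate keys of the original relation: {CourseID, RoomNo}, {CourseID, Semester}.
In {CourseID, Office, RoomNo, Semester}, {Office, Semester} is not a superkey ({Office, Semester}⁺ restricted to this set is {Office, RoomNo, Semester}), so split on Office, Semester → RoomNo into {Office, RoomNo, Semester} and {CourseID, Office, Semester}.
In {Office, RoomNo, Semester}, {Semester} is not a superkey ({Semester}⁺ restricted to this set is {RoomNo, Semester}), so split on Semester → RoomNo into {RoomNo, Semester} and {Office, Semester}.
{RoomNo, Semester} is in BCNF.
{Office, Semester} is in BCNF.
{CourseID, Office, Semester} is in BCNF.

{CourseID, Office, Semester}; {RoomNo, Semester}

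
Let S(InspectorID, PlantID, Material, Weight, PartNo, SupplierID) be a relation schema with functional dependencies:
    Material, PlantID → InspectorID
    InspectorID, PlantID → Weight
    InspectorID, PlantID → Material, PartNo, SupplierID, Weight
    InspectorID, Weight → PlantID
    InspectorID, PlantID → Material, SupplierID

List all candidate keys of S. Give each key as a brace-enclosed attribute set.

{InspectorID, PlantID}⁺ = {InspectorID, Material, PartNo, PlantID, SupplierID, Weight} — all of the relation — so {InspectorID, PlantID} is a candidate key.
{InspectorID, Weight}⁺ = {InspectorID, Material, PartNo, PlantID, SupplierID, Weight} — all of the relation — so {InspectorID, Weight} is a candidate key.
{Material, PlantID}⁺ = {InspectorID, Material, PartNo, PlantID, SupplierID, Weight} — all of the relation — so {Material, PlantID} is a candidate key.
No proper subset of any of these is a key, and no other minimal superkey exists.

{InspectorID, PlantID}, {InspectorID, Weight}, {Material, PlantID}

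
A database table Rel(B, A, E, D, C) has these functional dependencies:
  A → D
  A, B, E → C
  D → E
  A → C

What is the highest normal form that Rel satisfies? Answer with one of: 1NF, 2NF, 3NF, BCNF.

1NF

Candidate key: {A, B}. Prime attributes: {A, B}.
A → D breaks BCNF: {A}⁺ = {A, C, D, E}, so {A} is not a superkey.
A → D has non-prime {D} on the right and a non-superkey on the left, so 3NF fails.
Since {A} ⊂ {A, B} and {A}⁺ ⊇ {C, D, E} with {C, D, E} non-prime, there is a partial dependency; 2NF fails.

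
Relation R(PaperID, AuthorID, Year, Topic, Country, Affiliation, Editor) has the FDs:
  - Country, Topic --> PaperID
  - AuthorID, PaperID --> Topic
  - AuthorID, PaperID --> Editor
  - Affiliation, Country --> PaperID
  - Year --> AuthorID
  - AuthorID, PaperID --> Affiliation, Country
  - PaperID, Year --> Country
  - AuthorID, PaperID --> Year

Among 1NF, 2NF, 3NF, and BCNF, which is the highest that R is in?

3NF

Candidate keys: {Affiliation, AuthorID, Country}, {Affiliation, Country, Year}, {AuthorID, Country, Topic}, {AuthorID, PaperID}, {Country, Topic, Year}, {PaperID, Year}. Prime attributes: {Affiliation, AuthorID, Country, PaperID, Topic, Year}.
Country, Topic --> PaperID: {Country, Topic}⁺ = {Country, PaperID, Topic}, which is not all of the attributes, so the left side is not a superkey — BCNF is violated.
Since {PaperID} ⊆ prime attributes and every other non-superkey FD also has a prime right side, the schema is in 3NF.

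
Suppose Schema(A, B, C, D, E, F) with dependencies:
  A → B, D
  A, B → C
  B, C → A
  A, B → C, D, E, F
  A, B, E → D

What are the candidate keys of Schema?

{A} is a candidate key since {A}⁺ = {A, B, C, D, E, F} covers every attribute.
{B, C} is a candidate key since {B, C}⁺ = {A, B, C, D, E, F} covers every attribute.
These are minimal and exhaustive — every other superkey contains one of them.

{A}, {B, C}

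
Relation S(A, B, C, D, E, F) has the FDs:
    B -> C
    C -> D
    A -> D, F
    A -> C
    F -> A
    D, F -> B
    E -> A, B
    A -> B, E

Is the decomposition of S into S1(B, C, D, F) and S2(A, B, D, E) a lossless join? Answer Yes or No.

No

S1 ∩ S2 = {B, D}; its closure under F is {B, C, D}.
The closure covers neither S1 nor S2 entirely; the join is not lossless.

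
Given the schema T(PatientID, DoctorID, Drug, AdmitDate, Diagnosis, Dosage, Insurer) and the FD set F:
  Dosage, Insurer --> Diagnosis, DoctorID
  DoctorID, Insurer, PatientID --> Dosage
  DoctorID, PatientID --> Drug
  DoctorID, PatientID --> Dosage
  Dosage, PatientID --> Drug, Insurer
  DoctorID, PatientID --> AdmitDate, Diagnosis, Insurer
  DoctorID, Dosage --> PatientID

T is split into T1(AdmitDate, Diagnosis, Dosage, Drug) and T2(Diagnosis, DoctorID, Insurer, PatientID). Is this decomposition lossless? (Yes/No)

No

T1 ∩ T2 = {Diagnosis}; its closure under F is {Diagnosis}.
T1 ⊄ {Diagnosis} and T2 ⊄ {Diagnosis}, so the split is lossy.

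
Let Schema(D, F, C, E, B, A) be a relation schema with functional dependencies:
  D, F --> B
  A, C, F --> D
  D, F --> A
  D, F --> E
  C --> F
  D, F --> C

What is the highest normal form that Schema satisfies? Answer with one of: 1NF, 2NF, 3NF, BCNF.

Candidate keys: {A, C}, {C, D}, {D, F}. Prime attributes: {A, C, D, F}.
For C --> F we have {C}⁺ = {C, F}; {C} is not a superkey, so BCNF fails.
But every attribute on its right side ({F}) is prime, and the same holds for every other non-superkey FD, so 3NF still holds.

3NF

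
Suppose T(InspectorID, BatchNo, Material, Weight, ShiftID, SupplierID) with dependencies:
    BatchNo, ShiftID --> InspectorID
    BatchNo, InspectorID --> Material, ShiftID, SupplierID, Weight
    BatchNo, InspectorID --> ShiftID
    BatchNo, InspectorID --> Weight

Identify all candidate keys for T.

{BatchNo, InspectorID}, {BatchNo, ShiftID}

{BatchNo} never appears on the right of any FD, so every key must include it.
Closure of {BatchNo, InspectorID} is {BatchNo, InspectorID, Material, ShiftID, SupplierID, Weight}, the whole schema; {BatchNo, InspectorID} is a candidate key.
Closure of {BatchNo, ShiftID} is {BatchNo, InspectorID, Material, ShiftID, SupplierID, Weight}, the whole schema; {BatchNo, ShiftID} is a candidate key.
Any other superkey properly contains one of these, so there are no further candidate keys.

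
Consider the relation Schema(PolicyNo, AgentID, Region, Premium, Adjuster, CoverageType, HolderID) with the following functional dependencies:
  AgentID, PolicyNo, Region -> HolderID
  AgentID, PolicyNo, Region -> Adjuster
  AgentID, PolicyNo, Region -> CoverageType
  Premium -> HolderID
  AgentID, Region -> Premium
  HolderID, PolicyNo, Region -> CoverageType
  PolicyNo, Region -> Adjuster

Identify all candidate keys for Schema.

{AgentID, PolicyNo, Region}

Attributes never on any right-hand side: {AgentID, PolicyNo, Region} — every candidate key must contain all of them.
{AgentID, PolicyNo, Region} is a candidate key since {AgentID, PolicyNo, Region}⁺ = {Adjuster, AgentID, CoverageType, HolderID, PolicyNo, Premium, Region} covers every attribute.
No smaller or unrelated set reaches every attribute, so there are no other keys.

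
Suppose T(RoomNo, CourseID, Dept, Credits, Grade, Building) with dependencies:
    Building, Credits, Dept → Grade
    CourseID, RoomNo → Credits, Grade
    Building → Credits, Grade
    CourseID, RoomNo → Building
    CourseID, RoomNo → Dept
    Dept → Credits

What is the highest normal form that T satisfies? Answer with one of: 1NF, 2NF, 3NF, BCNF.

Candidate key: {CourseID, RoomNo}. Prime attributes: {CourseID, RoomNo}.
Building, Credits, Dept → Grade: {Building, Credits, Dept}⁺ = {Building, Credits, Dept, Grade}, which is not all of the attributes, so the left side is not a superkey — BCNF is violated.
Building, Credits, Dept → Grade determines the non-prime attribute {Grade} from a non-superkey — 3NF is violated.
Checking every proper subset of each key, none determines a non-prime attribute — 2NF is satisfied.

2NF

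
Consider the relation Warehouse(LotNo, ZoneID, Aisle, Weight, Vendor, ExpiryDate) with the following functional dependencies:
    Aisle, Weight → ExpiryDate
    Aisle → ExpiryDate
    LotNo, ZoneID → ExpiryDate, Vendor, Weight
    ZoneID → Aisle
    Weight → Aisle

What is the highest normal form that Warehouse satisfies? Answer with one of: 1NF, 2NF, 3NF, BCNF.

1NF

Candidate key: {LotNo, ZoneID}. Prime attributes: {LotNo, ZoneID}.
Aisle, Weight → ExpiryDate: {Aisle, Weight}⁺ = {Aisle, ExpiryDate, Weight}, which is not all of the attributes, so the left side is not a superkey — BCNF is violated.
Aisle, Weight → ExpiryDate determines the non-prime attribute {ExpiryDate} from a non-superkey — 3NF is violated.
{ZoneID} is a proper subset of the key {LotNo, ZoneID}, and {ZoneID}⁺ contains the non-prime attributes {Aisle, ExpiryDate} — a partial dependency, so 2NF is violated.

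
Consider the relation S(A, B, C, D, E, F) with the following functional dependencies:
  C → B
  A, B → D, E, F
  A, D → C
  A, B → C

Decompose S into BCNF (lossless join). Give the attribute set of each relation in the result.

Candidate keys of the original relation: {A, B}, {A, C}, {A, D}.
Within {A, B, C, D, E, F}: {C}⁺ ∩ {A, B, C, D, E, F} = {B, C}, not the whole set, so C → B violates BCNF; decompose into {B, C} and {A, C, D, E, F}.
{B, C} has no BCNF violation.
{A, C, D, E, F} has no BCNF violation.

{A, C, D, E, F}; {B, C}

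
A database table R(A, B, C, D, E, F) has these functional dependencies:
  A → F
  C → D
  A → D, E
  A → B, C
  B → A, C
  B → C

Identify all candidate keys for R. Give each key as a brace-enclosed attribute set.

{A}⁺ = {A, B, C, D, E, F} — all of the relation — so {A} is a candidate key.
{B}⁺ = {A, B, C, D, E, F} — all of the relation — so {B} is a candidate key.
These are minimal and exhaustive — every other superkey contains one of them.

{A}, {B}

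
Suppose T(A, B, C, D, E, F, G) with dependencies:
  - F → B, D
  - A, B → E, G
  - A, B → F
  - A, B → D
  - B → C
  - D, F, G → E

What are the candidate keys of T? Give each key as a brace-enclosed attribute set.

{A, B}, {A, F}

{A} never appears on the right of any FD, so every key must include it.
{A, B}⁺ = {A, B, C, D, E, F, G}, which is every attribute, so {A, B} is a candidate key.
{A, F}⁺ = {A, B, C, D, E, F, G}, which is every attribute, so {A, F} is a candidate key.
No proper subset of any of these is a key, and no other minimal superkey exists.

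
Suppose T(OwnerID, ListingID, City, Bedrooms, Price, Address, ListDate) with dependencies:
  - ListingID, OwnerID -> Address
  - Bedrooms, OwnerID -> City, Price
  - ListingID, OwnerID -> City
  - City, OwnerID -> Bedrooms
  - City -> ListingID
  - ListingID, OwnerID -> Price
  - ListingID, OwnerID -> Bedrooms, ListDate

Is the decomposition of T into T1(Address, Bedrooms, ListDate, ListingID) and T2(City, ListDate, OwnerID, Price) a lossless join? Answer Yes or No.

No

The shared attributes are {ListDate} and {ListDate}⁺ = {ListDate}.
Neither T1 nor T2 is contained in that closure, so the decomposition is lossy.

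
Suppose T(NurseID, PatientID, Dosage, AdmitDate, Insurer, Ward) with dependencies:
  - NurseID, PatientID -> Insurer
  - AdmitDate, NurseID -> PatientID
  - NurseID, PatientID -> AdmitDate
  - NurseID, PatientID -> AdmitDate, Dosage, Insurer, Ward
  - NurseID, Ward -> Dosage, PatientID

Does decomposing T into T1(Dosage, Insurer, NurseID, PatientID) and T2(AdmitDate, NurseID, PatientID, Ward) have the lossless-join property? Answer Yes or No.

Common attributes: {NurseID, PatientID}; their closure is {AdmitDate, Dosage, Insurer, NurseID, PatientID, Ward}.
This includes all of T1, so the common attributes are a superkey of T1 — the join is lossless.

Yes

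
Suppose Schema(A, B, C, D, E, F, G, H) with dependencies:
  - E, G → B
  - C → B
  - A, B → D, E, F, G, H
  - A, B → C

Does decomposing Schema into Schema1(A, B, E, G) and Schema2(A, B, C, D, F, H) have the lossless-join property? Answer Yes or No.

Yes

Schema1 ∩ Schema2 = {A, B}; its closure under F is {A, B, C, D, E, F, G, H}.
This includes all of Schema1, so the common attributes are a superkey of Schema1 — the join is lossless.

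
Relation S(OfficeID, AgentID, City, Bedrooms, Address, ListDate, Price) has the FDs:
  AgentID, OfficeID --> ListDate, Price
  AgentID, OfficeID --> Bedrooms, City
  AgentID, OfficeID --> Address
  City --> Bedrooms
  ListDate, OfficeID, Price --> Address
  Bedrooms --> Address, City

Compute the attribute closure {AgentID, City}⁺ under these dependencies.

Start with {AgentID, City}.
City --> Bedrooms applies; add {Bedrooms} → now {AgentID, Bedrooms, City}.
Bedrooms --> Address, City applies; add {Address} → now {Address, AgentID, Bedrooms, City}.
No further FD applies.

{Address, AgentID, Bedrooms, City}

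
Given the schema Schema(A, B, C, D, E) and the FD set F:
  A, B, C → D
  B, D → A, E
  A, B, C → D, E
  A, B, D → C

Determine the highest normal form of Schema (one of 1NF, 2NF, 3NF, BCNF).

Candidate keys: {A, B, C}, {B, D}. Prime attributes: {A, B, C, D}.
Each dependency's left side is a superkey — BCNF holds.

BCNF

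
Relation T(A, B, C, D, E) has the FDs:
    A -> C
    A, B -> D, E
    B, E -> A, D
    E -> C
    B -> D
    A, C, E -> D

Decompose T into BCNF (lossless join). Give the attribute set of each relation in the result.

Candidate keys of the original relation: {A, B}, {B, E}.
{A, B, C, D, E}: {A} determines {A, C} here but is not a superkey — split on A -> C, giving {A, C} and {A, B, D, E}.
{A, C} has no BCNF violation.
{A, B, D, E}: {B} determines {B, D} here but is not a superkey — split on B -> D, giving {B, D} and {A, B, E}.
{B, D} has no BCNF violation.
{A, B, E} has no BCNF violation.

{A, B, E}; {A, C}; {B, D}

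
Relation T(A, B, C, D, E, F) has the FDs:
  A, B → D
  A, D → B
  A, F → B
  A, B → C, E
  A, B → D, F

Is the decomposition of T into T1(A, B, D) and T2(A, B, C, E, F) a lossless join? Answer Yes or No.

Yes

Common attributes: {A, B}; their closure is {A, B, C, D, E, F}.
Since T1 ⊆ {A, B, C, D, E, F}, the intersection is a superkey of T1; the decomposition is lossless.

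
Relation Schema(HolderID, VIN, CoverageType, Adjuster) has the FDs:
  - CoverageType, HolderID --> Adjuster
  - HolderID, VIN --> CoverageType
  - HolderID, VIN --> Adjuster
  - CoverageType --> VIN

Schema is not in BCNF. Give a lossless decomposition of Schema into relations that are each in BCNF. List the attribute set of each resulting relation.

{Adjuster, CoverageType, HolderID}; {CoverageType, VIN}

Candidate keys of the original relation: {CoverageType, HolderID}, {HolderID, VIN}.
In {Adjuster, CoverageType, HolderID, VIN}, {CoverageType} is not a superkey ({CoverageType}⁺ restricted to this set is {CoverageType, VIN}), so split on CoverageType --> VIN into {CoverageType, VIN} and {Adjuster, CoverageType, HolderID}.
{CoverageType, VIN} has no BCNF violation.
{Adjuster, CoverageType, HolderID} has no BCNF violation.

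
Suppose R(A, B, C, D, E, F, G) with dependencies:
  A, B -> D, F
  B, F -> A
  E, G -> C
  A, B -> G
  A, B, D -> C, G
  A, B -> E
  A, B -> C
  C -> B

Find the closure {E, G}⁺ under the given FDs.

Start with {E, G}.
E, G -> C applies; add {C} → now {C, E, G}.
C -> B applies; add {B} → now {B, C, E, G}.
No further FD applies.

{B, C, E, G}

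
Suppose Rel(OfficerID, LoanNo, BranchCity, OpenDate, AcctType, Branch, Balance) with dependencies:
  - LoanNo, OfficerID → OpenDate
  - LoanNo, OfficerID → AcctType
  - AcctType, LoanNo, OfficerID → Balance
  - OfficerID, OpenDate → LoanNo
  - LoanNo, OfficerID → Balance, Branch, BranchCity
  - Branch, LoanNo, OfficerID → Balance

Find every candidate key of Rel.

{OfficerID} never appears on the right of any FD, so every key must include it.
Closure of {LoanNo, OfficerID} is {AcctType, Balance, Branch, BranchCity, LoanNo, OfficerID, OpenDate}, the whole schema; {LoanNo, OfficerID} is a candidate key.
Closure of {OfficerID, OpenDate} is {AcctType, Balance, Branch, BranchCity, LoanNo, OfficerID, OpenDate}, the whole schema; {OfficerID, OpenDate} is a candidate key.
These are minimal and exhaustive — every other superkey contains one of them.

{LoanNo, OfficerID}, {OfficerID, OpenDate}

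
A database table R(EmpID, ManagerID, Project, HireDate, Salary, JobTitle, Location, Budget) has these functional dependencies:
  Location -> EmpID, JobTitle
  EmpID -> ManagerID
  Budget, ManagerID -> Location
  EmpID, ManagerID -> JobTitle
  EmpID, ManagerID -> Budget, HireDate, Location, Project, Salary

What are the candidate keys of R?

{Budget, ManagerID}, {EmpID}, {Location}

Closure of {EmpID} is {Budget, EmpID, HireDate, JobTitle, Location, ManagerID, Project, Salary}, the whole schema; {EmpID} is a candidate key.
Closure of {Location} is {Budget, EmpID, HireDate, JobTitle, Location, ManagerID, Project, Salary}, the whole schema; {Location} is a candidate key.
Closure of {Budget, ManagerID} is {Budget, EmpID, HireDate, JobTitle, Location, ManagerID, Project, Salary}, the whole schema; {Budget, ManagerID} is a candidate key.
These are minimal and exhaustive — every other superkey contains one of them.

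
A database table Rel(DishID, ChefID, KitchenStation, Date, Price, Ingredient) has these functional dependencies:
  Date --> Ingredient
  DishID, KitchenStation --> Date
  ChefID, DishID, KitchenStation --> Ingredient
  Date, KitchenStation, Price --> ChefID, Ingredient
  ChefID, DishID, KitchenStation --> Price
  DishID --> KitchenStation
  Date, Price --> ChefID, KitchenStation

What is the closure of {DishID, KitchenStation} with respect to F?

Start with {DishID, KitchenStation}.
DishID, KitchenStation --> Date applies; add {Date} → now {Date, DishID, KitchenStation}.
Date --> Ingredient applies; add {Ingredient} → now {Date, DishID, Ingredient, KitchenStation}.
No further FD applies.

{Date, DishID, Ingredient, KitchenStation}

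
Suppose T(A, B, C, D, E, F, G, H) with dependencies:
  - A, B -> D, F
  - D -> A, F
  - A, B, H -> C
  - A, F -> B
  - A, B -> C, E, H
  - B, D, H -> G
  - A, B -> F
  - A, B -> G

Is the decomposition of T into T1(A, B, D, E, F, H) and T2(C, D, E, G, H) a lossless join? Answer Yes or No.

Yes

T1 ∩ T2 = {D, E, H}; its closure under F is {A, B, C, D, E, F, G, H}.
Since T1 ⊆ {A, B, C, D, E, F, G, H}, the intersection is a superkey of T1; the decomposition is lossless.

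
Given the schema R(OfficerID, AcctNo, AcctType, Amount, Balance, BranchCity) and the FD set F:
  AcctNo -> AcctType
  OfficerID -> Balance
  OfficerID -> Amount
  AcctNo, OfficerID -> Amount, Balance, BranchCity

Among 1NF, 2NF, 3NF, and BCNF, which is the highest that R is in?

Candidate key: {AcctNo, OfficerID}. Prime attributes: {AcctNo, OfficerID}.
AcctNo -> AcctType: {AcctNo}⁺ = {AcctNo, AcctType}, which is not all of the attributes, so the left side is not a superkey — BCNF is violated.
AcctNo -> AcctType determines the non-prime attribute {AcctType} from a non-superkey — 3NF is violated.
Since {AcctNo} ⊂ {AcctNo, OfficerID} and {AcctNo}⁺ ⊇ {AcctType} with {AcctType} non-prime, there is a partial dependency; 2NF fails.

1NF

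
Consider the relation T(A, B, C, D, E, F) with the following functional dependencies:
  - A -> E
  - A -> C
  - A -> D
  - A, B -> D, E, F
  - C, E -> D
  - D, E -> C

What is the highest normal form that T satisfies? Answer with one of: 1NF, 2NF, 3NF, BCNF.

Candidate key: {A, B}. Prime attributes: {A, B}.
A -> E breaks BCNF: {A}⁺ = {A, C, D, E}, so {A} is not a superkey.
A -> E has non-prime {E} on the right and a non-superkey on the left, so 3NF fails.
Since {A} ⊂ {A, B} and {A}⁺ ⊇ {C, D, E} with {C, D, E} non-prime, there is a partial dependency; 2NF fails.

1NF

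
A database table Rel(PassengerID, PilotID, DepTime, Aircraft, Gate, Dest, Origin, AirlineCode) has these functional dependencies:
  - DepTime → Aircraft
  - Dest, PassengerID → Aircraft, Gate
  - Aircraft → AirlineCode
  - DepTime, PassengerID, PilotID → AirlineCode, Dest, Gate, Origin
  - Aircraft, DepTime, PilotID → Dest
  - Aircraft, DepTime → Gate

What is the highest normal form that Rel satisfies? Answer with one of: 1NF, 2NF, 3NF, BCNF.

Candidate key: {DepTime, PassengerID, PilotID}. Prime attributes: {DepTime, PassengerID, PilotID}.
DepTime → Aircraft: {DepTime}⁺ = {Aircraft, AirlineCode, DepTime, Gate}, which is not all of the attributes, so the left side is not a superkey — BCNF is violated.
Because {Aircraft} is non-prime and the left side of DepTime → Aircraft is not a superkey, the relation is not in 3NF.
The proper key subset {DepTime} of {DepTime, PassengerID, PilotID} determines non-prime {Aircraft, AirlineCode, Gate}, so the relation is not even in 2NF.

1NF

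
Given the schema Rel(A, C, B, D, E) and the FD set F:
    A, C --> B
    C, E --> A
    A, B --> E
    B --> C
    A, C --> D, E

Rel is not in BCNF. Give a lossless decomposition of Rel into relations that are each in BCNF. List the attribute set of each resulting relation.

Candidate keys of the original relation: {A, B}, {A, C}, {B, E}, {C, E}.
Within {A, B, C, D, E}: {B}⁺ ∩ {A, B, C, D, E} = {B, C}, not the whole set, so B --> C violates BCNF; decompose into {B, C} and {A, B, D, E}.
{B, C}: every determinant is a superkey — BCNF.
{A, B, D, E}: every determinant is a superkey — BCNF.

{A, B, D, E}; {B, C}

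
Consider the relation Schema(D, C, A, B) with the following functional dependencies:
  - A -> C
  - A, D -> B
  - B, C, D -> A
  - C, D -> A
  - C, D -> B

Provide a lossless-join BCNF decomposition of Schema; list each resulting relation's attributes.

{A, B, D}; {A, C}

Candidate keys of the original relation: {A, D}, {C, D}.
{A, B, C, D}: {A} determines {A, C} here but is not a superkey — split on A -> C, giving {A, C} and {A, B, D}.
{A, C} is in BCNF.
{A, B, D} is in BCNF.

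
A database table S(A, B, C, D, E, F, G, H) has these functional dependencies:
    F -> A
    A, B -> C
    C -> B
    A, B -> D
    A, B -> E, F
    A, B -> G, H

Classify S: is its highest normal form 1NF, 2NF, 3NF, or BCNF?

Candidate keys: {A, B}, {A, C}, {B, F}, {C, F}. Prime attributes: {A, B, C, F}.
F -> A: {F}⁺ = {A, F}, which is not all of the attributes, so the left side is not a superkey — BCNF is violated.
But every attribute on its right side ({A}) is prime, and the same holds for every other non-superkey FD, so 3NF still holds.

3NF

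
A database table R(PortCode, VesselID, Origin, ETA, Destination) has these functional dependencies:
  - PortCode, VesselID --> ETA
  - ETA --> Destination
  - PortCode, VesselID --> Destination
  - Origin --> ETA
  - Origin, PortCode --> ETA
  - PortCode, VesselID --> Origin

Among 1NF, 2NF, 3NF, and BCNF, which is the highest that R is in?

Candidate key: {PortCode, VesselID}. Prime attributes: {PortCode, VesselID}.
ETA --> Destination breaks BCNF: {ETA}⁺ = {Destination, ETA}, so {ETA} is not a superkey.
ETA --> Destination has non-prime {Destination} on the right and a non-superkey on the left, so 3NF fails.
Checking every proper subset of each key, none determines a non-prime attribute — 2NF is satisfied.

2NF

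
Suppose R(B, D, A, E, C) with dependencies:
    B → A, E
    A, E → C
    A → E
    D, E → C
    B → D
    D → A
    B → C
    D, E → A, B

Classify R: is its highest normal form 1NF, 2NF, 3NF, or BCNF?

2NF

Candidate keys: {B}, {D}. Prime attributes: {B, D}.
For A, E → C we have {A, E}⁺ = {A, C, E}; {A, E} is not a superkey, so BCNF fails.
Because {C} is non-prime and the left side of A, E → C is not a superkey, the relation is not in 3NF.
With only single-attribute keys there can be no partial dependency, so 2NF holds.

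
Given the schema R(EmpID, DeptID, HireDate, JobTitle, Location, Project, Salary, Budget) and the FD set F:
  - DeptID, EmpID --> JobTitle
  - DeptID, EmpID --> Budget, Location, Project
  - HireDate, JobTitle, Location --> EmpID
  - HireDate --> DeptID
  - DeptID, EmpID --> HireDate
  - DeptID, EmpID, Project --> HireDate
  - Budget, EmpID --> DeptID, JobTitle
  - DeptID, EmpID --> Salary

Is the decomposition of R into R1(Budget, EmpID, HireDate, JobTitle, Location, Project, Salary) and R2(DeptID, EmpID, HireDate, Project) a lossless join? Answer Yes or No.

Yes

Common attributes: {EmpID, HireDate, Project}; their closure is {Budget, DeptID, EmpID, HireDate, JobTitle, Location, Project, Salary}.
Since R1 ⊆ {Budget, DeptID, EmpID, HireDate, JobTitle, Location, Project, Salary}, the intersection is a superkey of R1; the decomposition is lossless.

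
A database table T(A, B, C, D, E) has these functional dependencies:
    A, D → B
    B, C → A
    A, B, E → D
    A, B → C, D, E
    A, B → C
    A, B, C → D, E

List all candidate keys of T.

{A, B}⁺ = {A, B, C, D, E}, which is every attribute, so {A, B} is a candidate key.
{A, D}⁺ = {A, B, C, D, E}, which is every attribute, so {A, D} is a candidate key.
{B, C}⁺ = {A, B, C, D, E}, which is every attribute, so {B, C} is a candidate key.
These are minimal and exhaustive — every other superkey contains one of them.

{A, B}, {A, D}, {B, C}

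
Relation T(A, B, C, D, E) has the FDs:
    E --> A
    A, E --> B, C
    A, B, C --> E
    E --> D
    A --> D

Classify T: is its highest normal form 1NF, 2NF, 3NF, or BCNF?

Candidate keys: {A, B, C}, {E}. Prime attributes: {A, B, C, E}.
A --> D: {A}⁺ = {A, D}, which is not all of the attributes, so the left side is not a superkey — BCNF is violated.
A --> D has non-prime {D} on the right and a non-superkey on the left, so 3NF fails.
Since {A} ⊂ {A, B, C} and {A}⁺ ⊇ {D} with {D} non-prime, there is a partial dependency; 2NF fails.

1NF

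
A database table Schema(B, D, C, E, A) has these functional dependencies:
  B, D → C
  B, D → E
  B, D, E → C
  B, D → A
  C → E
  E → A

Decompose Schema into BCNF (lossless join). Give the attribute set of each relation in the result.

Candidate key of the original relation: {B, D}.
Within {A, B, C, D, E}: {C}⁺ ∩ {A, B, C, D, E} = {A, C, E}, not the whole set, so C → A, E violates BCNF; decompose into {A, C, E} and {B, C, D}.
Within {A, C, E}: {E}⁺ ∩ {A, C, E} = {A, E}, not the whole set, so E → A violates BCNF; decompose into {A, E} and {C, E}.
{A, E}: every determinant is a superkey — BCNF.
{C, E}: every determinant is a superkey — BCNF.
{B, C, D}: every determinant is a superkey — BCNF.

{A, E}; {B, C, D}; {C, E}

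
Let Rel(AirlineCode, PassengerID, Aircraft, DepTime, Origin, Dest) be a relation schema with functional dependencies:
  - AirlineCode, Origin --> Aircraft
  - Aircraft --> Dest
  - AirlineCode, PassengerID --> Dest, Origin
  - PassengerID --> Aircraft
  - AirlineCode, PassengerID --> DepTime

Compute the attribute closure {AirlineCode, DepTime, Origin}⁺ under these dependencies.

Start with {AirlineCode, DepTime, Origin}.
AirlineCode, Origin --> Aircraft applies; add {Aircraft} → now {Aircraft, AirlineCode, DepTime, Origin}.
Aircraft --> Dest applies; add {Dest} → now {Aircraft, AirlineCode, DepTime, Dest, Origin}.
No further FD applies.

{Aircraft, AirlineCode, DepTime, Dest, Origin}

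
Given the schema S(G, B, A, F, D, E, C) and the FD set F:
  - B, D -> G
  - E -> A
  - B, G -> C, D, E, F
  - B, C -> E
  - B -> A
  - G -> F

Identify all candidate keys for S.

{B} never appears on the right of any FD, so every key must include it.
{B, D}⁺ = {A, B, C, D, E, F, G}, which is every attribute, so {B, D} is a candidate key.
{B, G}⁺ = {A, B, C, D, E, F, G}, which is every attribute, so {B, G} is a candidate key.
Any other superkey properly contains one of these, so there are no further candidate keys.

{B, D}, {B, G}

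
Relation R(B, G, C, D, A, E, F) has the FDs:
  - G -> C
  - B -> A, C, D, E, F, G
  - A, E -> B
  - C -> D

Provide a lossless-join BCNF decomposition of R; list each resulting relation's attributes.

{A, B, E, F, G}; {C, D}; {C, G}

Candidate keys of the original relation: {A, E}, {B}.
In {A, B, C, D, E, F, G}, {G} is not a superkey ({G}⁺ restricted to this set is {C, D, G}), so split on G -> C, D into {C, D, G} and {A, B, E, F, G}.
In {C, D, G}, {C} is not a superkey ({C}⁺ restricted to this set is {C, D}), so split on C -> D into {C, D} and {C, G}.
{C, D} has no BCNF violation.
{C, G} has no BCNF violation.
{A, B, E, F, G} has no BCNF violation.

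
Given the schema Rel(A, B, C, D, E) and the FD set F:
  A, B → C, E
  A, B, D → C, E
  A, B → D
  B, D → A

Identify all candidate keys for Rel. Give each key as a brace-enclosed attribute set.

{B} never appears on the right of any FD, so every key must include it.
{A, B} is a candidate key since {A, B}⁺ = {A, B, C, D, E} covers every attribute.
{B, D} is a candidate key since {B, D}⁺ = {A, B, C, D, E} covers every attribute.
These are minimal and exhaustive — every other superkey contains one of them.

{A, B}, {B, D}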